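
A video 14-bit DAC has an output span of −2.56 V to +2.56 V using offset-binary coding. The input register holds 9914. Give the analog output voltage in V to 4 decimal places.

0.5381 V

LSB = 5.12 V / 2^14 = 312.50 µV.
V_out = (−2.56) + 9914 × 0.0003125 V = 0.538125 V.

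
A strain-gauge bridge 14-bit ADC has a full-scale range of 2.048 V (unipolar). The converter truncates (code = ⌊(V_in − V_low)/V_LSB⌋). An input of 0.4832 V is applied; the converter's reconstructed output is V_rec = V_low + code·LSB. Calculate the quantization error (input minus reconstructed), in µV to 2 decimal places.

75.00 µV

Step size: 2.048 V ÷ 2^14 = 125.00 µV.
(0.4832 − 0)/0.000125 = 3865.6000; ⌊·⌋ gives code 3865.
Code 3865 maps back to 0 + 3865×0.000125 V = 0.483125 V.
Difference: 7.5e-05 V → 75.00 µV.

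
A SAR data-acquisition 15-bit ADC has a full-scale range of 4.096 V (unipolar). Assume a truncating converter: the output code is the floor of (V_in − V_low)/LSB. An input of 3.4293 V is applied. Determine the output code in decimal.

Full-scale span = 4.096 V; LSB = 4.096/2^15 = 125.00 µV.
(3.4293 − 0) / 0.000125 = 27434.400 LSBs.
Floor → code 27434.

code 27434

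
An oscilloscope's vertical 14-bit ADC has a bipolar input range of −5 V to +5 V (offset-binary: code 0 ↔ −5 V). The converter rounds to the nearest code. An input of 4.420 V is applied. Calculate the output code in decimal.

code 15434

Full-scale span = 10 V; LSB = 10/2^14 = 0.610 mV.
(V_in − V_low)/LSB = (4.420 − (−5)) / 0.000610352 = 15433.728.
round(15433.728) = 15434.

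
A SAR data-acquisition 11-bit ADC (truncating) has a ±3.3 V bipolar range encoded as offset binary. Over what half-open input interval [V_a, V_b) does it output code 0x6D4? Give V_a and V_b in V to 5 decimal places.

[2.33320 V, 2.33643 V)

LSB = 6.6/2^11 = 3.223 mV.
Code 0x6D4 = 1748 decimal.
V_a = V_low + 1748·LSB = 2.3332 V; V_b = V_low + 1749·LSB = 2.33643 V.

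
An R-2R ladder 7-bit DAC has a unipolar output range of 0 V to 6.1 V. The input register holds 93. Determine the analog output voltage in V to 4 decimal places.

4.4320 V

LSB = 6.1 V / 2^7 = 47.656 mV.
V_out = 0 + 93 × 0.0476562 V = 4.43203 V.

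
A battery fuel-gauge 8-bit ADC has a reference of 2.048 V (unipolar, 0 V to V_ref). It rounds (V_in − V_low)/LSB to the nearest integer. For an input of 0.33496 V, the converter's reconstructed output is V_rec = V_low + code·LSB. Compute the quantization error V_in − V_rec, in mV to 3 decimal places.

-1.040 mV

Step size: 2.048 V ÷ 2^8 = 8.000 mV.
Scaled input = 41.8700 LSBs, so code = 42.
Reconstructed: 0.336 V.
V_in − V_rec = -0.00104 V = -1.040 mV.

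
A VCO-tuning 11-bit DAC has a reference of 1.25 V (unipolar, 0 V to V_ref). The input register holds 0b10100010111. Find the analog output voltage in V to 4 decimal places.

LSB = 1.25 V / 2^11 = 0.610 mV.
Code 0b10100010111 = 1303 decimal.
V_out = 0 + 1303 × 0.000610352 V = 0.795288 V.

0.7953 V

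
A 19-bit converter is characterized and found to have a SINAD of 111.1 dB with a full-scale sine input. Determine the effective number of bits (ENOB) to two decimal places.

18.16 bits

ENOB = (SINAD − 1.76) / 6.02 = (111.1 − 1.76)/6.02 = 18.163.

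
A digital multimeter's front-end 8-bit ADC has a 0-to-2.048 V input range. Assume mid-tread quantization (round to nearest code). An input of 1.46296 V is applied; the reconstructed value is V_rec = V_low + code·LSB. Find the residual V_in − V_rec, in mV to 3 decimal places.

One LSB is 2.048 V / 256 = 8.000 mV.
(V_in − V_low)/LSB = (1.46296 − 0)/0.008 = 182.8700 → code 183 (round).
Reconstructed: 1.464 V.
Difference: -0.00104 V → -1.040 mV.

-1.040 mV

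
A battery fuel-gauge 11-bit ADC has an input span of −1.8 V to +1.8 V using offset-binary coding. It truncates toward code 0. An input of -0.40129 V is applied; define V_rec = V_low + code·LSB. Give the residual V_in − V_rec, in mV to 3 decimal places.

LSB = 3.6/2^11 = 1.758 mV.
(V_in − V_low)/LSB = (-0.40129 − (−1.8))/0.00175781 = 795.7106 → code 795 (floor).
V_rec = (−1.8) + 795·0.00175781 = -0.40253906 V.
Difference: 0.00124906 V → 1.249 mV.

1.249 mV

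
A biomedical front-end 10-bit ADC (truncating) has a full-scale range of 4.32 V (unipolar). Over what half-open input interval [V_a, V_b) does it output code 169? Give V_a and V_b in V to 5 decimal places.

[0.71297 V, 0.71719 V)

LSB = 4.32/2^10 = 4.219 mV.
V_a = V_low + 169·LSB = 0.712969 V; V_b = V_low + 170·LSB = 0.717187 V.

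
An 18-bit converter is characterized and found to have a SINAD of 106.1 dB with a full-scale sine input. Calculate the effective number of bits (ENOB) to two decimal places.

17.33 bits

ENOB = (SINAD − 1.76) / 6.02 = (106.1 − 1.76)/6.02 = 17.332.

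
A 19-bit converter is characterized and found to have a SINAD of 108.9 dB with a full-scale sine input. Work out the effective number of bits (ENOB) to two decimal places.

17.80 bits

ENOB = (SINAD − 1.76) / 6.02 = (108.9 − 1.76)/6.02 = 17.797.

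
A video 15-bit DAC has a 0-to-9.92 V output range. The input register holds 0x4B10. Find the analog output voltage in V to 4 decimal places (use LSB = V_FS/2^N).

LSB = 9.92 V / 2^15 = 302.73 µV.
Code 0x4B10 = 19216 decimal.
V_out = 0 + 19216 × 0.000302734 V = 5.81734 V.

5.8173 V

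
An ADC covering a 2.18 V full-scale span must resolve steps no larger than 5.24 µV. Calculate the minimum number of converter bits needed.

19 bits

Number of steps required ≥ 2.18 V / 5.24 µV = 416030.53.
Need 2^N ≥ 416030.53; 2^18 = 262144, 2^19 = 524288.
Minimum N = 19.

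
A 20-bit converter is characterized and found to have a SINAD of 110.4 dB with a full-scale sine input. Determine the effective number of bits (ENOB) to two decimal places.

18.05 bits

ENOB = (SINAD − 1.76) / 6.02 = (110.4 − 1.76)/6.02 = 18.047.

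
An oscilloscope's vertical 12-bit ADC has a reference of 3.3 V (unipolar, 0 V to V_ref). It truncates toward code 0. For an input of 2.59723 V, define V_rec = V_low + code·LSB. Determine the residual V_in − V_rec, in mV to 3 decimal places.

One LSB is 3.3 V / 4096 = 0.806 mV.
Scaled input = 3223.7134 LSBs, so code = 3223.
V_rec = 0 + 3223·0.000805664 = 2.5966553 V.
V_in − V_rec = 0.000574727 V = 0.575 mV.

0.575 mV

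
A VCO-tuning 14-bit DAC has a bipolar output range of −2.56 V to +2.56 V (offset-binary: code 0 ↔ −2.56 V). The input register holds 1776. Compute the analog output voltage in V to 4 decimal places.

-2.0050 V

LSB = 5.12 V / 2^14 = 312.50 µV.
V_out = (−2.56) + 1776 × 0.0003125 V = -2.005 V.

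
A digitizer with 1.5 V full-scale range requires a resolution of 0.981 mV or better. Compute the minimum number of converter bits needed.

Number of steps required ≥ 1.5 V / 0.981 mV = 1529.05.
Need 2^N ≥ 1529.05; 2^10 = 1024, 2^11 = 2048.
Minimum N = 11.

11 bits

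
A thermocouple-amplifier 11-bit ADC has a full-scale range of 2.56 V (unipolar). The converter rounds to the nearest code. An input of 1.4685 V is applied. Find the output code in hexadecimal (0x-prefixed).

code 0x497 (decimal 1175)

With 2048 levels over 2.56 V, one step is 1.250 mV.
(V_in − V_low)/LSB = (1.4685 − 0) / 0.00125 = 1174.800.
round(1174.800) = 1175.
In hexadecimal (0x-prefixed): 0x497.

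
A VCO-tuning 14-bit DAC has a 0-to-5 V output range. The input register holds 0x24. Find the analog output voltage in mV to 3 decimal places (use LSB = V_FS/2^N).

10.986 mV

LSB = 5 V / 2^14 = 305.18 µV.
Code 0x24 = 36 decimal.
V_out = 0 + 36 × 0.000305176 V = 0.0109863 V.
= 10.986 mV.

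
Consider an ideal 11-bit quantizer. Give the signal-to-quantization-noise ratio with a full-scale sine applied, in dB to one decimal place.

SNR ≈ 6.02·N + 1.76 dB = 6.02·11 + 1.76 = 67.98 dB.

68.0 dB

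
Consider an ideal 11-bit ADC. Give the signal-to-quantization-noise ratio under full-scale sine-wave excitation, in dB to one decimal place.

68.0 dB

SNR ≈ 6.02·N + 1.76 dB = 6.02·11 + 1.76 = 67.98 dB.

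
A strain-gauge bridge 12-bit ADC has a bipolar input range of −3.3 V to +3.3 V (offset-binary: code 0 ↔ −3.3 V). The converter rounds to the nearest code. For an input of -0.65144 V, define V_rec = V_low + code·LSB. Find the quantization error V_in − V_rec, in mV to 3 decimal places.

-0.463 mV

LSB = 6.6/2^12 = 1.611 mV.
Scaled input = 1643.7124 LSBs, so code = 1644.
Reconstructed: -0.65097656 V.
Difference: -0.000463437 V → -0.463 mV.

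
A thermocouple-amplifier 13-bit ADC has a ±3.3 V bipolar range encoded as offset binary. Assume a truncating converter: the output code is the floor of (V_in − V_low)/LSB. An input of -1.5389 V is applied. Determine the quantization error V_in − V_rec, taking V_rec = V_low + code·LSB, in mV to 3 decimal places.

0.724 mV

LSB = 6.6/2^13 = 0.806 mV.
(V_in − V_low)/LSB = (-1.5389 − (−3.3))/0.000805664 = 2185.8987 → code 2185 (floor).
Code 2185 maps back to (−3.3) + 2185×0.000805664 V = -1.539624 V.
Difference: 0.000724023 V → 0.724 mV.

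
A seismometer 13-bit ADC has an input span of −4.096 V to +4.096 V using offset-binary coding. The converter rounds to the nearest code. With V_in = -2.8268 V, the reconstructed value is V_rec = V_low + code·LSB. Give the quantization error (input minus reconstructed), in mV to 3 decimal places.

0.200 mV

LSB = 8.192/2^13 = 1.000 mV.
(-2.8268 − (−4.096))/0.001 = 1269.2000; round gives code 1269.
Code 1269 maps back to (−4.096) + 1269×0.001 V = -2.827 V.
V_in − V_rec = 0.0002 V = 0.200 mV.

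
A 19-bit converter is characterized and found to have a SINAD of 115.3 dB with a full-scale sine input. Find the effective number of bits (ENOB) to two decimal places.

18.86 bits

ENOB = (SINAD − 1.76) / 6.02 = (115.3 − 1.76)/6.02 = 18.860.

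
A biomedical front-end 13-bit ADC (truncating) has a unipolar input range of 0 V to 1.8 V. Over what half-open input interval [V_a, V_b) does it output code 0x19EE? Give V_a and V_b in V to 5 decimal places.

LSB = 1.8/2^13 = 219.73 µV.
Code 0x19EE = 6638 decimal.
V_a = V_low + 6638·LSB = 1.45854 V; V_b = V_low + 6639·LSB = 1.45876 V.

[1.45854 V, 1.45876 V)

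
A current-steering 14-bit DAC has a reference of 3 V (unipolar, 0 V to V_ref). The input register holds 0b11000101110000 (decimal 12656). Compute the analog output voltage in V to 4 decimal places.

LSB = 3 V / 2^14 = 183.11 µV.
Code 0b11000101110000 = 12656 decimal.
V_out = 0 + 12656 × 0.000183105 V = 2.31738 V.

2.3174 V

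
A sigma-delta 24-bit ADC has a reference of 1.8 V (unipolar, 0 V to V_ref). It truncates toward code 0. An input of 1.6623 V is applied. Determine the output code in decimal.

Full-scale span = 1.8 V; LSB = 1.8/2^24 = 0.11 µV.
(V_in − V_low)/LSB = (1.6623 − 0) / 1.07288e-07 = 15493758.976.
Floor → code 15493758.

code 15493758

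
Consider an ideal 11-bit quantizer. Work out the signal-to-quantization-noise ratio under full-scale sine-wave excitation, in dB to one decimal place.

68.0 dB

SNR ≈ 6.02·N + 1.76 dB = 6.02·11 + 1.76 = 67.98 dB.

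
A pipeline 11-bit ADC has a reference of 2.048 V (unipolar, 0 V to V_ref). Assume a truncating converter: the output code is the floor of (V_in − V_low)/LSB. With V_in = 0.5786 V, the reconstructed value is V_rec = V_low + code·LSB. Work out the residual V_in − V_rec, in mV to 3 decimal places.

0.600 mV

LSB = 2.048/2^11 = 1.000 mV.
(0.5786 − 0)/0.001 = 578.6000; ⌊·⌋ gives code 578.
Reconstructed: 0.578 V.
Difference: 0.0006 V → 0.600 mV.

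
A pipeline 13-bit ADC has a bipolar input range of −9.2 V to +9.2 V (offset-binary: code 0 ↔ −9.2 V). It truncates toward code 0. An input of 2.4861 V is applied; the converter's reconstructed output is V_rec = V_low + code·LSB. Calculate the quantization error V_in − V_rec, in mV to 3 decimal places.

One LSB is 18.4 V / 8192 = 2.246 mV.
(2.4861 − (−9.2))/0.00224609 = 5202.8550; ⌊·⌋ gives code 5202.
Reconstructed: 2.4841797 V.
Error = 2.4861 − 2.4841797 = 0.00192031 V = 1.920 mV.

1.920 mV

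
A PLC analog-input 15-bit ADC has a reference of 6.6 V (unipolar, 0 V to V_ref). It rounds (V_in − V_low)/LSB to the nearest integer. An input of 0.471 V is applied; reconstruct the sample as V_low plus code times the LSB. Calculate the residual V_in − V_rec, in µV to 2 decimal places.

LSB = 6.6/2^15 = 201.42 µV.
(0.471 − 0)/0.000201416 = 2338.4436; round gives code 2338.
V_rec = 0 + 2338·0.000201416 = 0.47091064 V.
V_in − V_rec = 8.93555e-05 V = 89.36 µV.

89.36 µV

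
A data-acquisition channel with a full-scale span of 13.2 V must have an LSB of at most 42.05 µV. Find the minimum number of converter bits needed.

Number of steps required ≥ 13.2 V / 42.05 µV = 313912.01.
Need 2^N ≥ 313912.01; 2^18 = 262144, 2^19 = 524288.
Minimum N = 19.

19 bits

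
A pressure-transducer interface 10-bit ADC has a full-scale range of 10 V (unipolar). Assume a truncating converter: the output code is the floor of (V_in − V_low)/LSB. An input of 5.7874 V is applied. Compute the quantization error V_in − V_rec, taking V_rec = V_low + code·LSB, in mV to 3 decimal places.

6.150 mV

One LSB is 10 V / 1024 = 9.766 mV.
(5.7874 − 0)/0.00976562 = 592.6298; ⌊·⌋ gives code 592.
V_rec = 0 + 592·0.00976562 = 5.78125 V.
V_in − V_rec = 0.00615 V = 6.150 mV.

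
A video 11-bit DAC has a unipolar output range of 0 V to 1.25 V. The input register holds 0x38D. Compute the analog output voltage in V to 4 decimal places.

LSB = 1.25 V / 2^11 = 0.610 mV.
Code 0x38D = 909 decimal.
V_out = 0 + 909 × 0.000610352 V = 0.55481 V.

0.5548 V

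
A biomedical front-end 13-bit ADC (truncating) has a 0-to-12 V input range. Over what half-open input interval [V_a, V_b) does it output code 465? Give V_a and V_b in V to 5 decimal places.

[0.68115 V, 0.68262 V)

LSB = 12/2^13 = 1.465 mV.
V_a = V_low + 465·LSB = 0.681152 V; V_b = V_low + 466·LSB = 0.682617 V.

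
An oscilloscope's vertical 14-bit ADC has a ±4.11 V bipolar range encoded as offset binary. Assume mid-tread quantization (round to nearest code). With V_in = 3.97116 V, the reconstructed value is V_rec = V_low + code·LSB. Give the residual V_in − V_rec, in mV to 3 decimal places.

0.133 mV

LSB = 8.22/2^14 = 0.502 mV.
(3.97116 − (−4.11))/0.000501709 = 16107.2659; round gives code 16107.
Code 16107 maps back to (−4.11) + 16107×0.000501709 V = 3.9710266 V.
Difference: 0.000133389 V → 0.133 mV.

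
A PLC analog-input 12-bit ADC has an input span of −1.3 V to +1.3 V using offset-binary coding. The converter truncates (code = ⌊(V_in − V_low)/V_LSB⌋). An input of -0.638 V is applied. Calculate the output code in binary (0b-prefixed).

code 0b10000010010 (decimal 1042)

LSB = 2.6 V / 4096 = 0.635 mV.
(-0.638 − (−1.3)) / 0.000634766 = 1042.905 LSBs.
So the output code is 1042.
In binary (0b-prefixed): 0b10000010010.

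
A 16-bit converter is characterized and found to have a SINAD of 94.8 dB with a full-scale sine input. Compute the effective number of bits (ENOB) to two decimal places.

15.46 bits

ENOB = (SINAD − 1.76) / 6.02 = (94.8 − 1.76)/6.02 = 15.455.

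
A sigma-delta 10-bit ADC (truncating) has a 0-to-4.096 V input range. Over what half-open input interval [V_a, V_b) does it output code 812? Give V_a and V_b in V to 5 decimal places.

LSB = 4.096/2^10 = 4.000 mV.
V_a = V_low + 812·LSB = 3.248 V; V_b = V_low + 813·LSB = 3.252 V.

[3.24800 V, 3.25200 V)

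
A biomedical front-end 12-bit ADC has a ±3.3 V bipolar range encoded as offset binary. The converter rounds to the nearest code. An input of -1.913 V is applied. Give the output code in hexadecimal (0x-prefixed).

LSB = 6.6 V / 4096 = 1.611 mV.
(V_in − V_low)/LSB = (-1.913 − (−3.3)) / 0.00161133 = 860.781.
So the output code is 861.
In hexadecimal (0x-prefixed): 0x35D.

code 0x35D (decimal 861)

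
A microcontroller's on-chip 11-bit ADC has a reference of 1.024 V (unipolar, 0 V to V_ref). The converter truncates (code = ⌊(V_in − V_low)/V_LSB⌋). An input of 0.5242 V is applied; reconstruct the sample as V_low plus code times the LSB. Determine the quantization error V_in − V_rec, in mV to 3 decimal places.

LSB = 1.024/2^11 = 0.500 mV.
(V_in − V_low)/LSB = (0.5242 − 0)/0.0005 = 1048.4000 → code 1048 (floor).
Reconstructed: 0.524 V.
Difference: 0.0002 V → 0.200 mV.

0.200 mV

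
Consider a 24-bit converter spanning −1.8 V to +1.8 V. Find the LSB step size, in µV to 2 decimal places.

0.21 µV

Full-scale span = 3.6 V.
LSB = 3.6 / 2^24 = 3.6 / 16777216 = 2.14577e-07 V = 0.21 µV.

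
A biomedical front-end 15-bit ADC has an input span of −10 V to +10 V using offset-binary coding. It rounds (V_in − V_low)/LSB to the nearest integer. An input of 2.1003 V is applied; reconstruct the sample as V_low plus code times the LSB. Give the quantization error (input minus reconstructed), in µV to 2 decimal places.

One LSB is 20 V / 32768 = 0.610 mV.
(V_in − V_low)/LSB = (2.1003 − (−10))/0.000610352 = 19825.1315 → code 19825 (round).
V_rec = (−10) + 19825·0.000610352 = 2.1002197 V.
Error = 2.1003 − 2.1002197 = 8.02734e-05 V = 80.27 µV.

80.27 µV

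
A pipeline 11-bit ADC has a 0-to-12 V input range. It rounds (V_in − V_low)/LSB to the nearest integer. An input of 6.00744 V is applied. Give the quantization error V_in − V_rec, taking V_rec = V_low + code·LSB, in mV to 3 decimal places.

1.581 mV

Step size: 12 V ÷ 2^11 = 5.859 mV.
Scaled input = 1025.2698 LSBs, so code = 1025.
Code 1025 maps back to 0 + 1025×0.00585938 V = 6.0058594 V.
V_in − V_rec = 0.00158062 V = 1.581 mV.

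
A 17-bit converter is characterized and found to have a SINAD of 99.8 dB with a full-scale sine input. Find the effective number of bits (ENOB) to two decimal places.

16.29 bits

ENOB = (SINAD − 1.76) / 6.02 = (99.8 − 1.76)/6.02 = 16.286.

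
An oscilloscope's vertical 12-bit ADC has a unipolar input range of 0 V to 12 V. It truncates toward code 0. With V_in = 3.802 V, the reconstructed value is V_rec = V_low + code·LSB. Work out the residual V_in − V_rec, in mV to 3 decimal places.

LSB = 12/2^12 = 2.930 mV.
Scaled input = 1297.7493 LSBs, so code = 1297.
Code 1297 maps back to 0 + 1297×0.00292969 V = 3.7998047 V.
V_in − V_rec = 0.00219531 V = 2.195 mV.

2.195 mV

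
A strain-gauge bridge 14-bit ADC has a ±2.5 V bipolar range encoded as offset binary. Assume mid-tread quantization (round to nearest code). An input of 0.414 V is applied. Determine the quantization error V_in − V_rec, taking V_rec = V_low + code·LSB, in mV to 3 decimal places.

One LSB is 5 V / 16384 = 305.18 µV.
(0.414 − (−2.5))/0.000305176 = 9548.5952; round gives code 9549.
Reconstructed: 0.41412354 V.
Difference: -0.000123535 V → -0.124 mV.

-0.124 mV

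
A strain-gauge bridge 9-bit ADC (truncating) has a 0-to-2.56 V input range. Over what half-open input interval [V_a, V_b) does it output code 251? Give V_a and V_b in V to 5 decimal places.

[1.25500 V, 1.26000 V)

LSB = 2.56/2^9 = 5.000 mV.
V_a = V_low + 251·LSB = 1.255 V; V_b = V_low + 252·LSB = 1.26 V.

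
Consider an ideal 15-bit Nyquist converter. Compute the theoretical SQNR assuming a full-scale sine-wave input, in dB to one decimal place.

92.1 dB

SNR ≈ 6.02·N + 1.76 dB = 6.02·15 + 1.76 = 92.06 dB.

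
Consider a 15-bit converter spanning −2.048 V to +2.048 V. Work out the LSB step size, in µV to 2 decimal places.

Full-scale span = 4.096 V.
LSB = 4.096 / 2^15 = 4.096 / 32768 = 0.000125 V = 125.00 µV.

125.00 µV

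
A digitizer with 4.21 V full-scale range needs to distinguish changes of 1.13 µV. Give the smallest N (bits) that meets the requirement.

22 bits

Number of steps required ≥ 4.21 V / 1.13 µV = 3725663.72.
Need 2^N ≥ 3725663.72; 2^21 = 2097152, 2^22 = 4194304.
Minimum N = 22.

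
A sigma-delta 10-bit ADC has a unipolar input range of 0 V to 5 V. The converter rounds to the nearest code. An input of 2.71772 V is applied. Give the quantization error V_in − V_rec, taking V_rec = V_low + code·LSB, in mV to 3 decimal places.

One LSB is 5 V / 1024 = 4.883 mV.
Scaled input = 556.5891 LSBs, so code = 557.
V_rec = 0 + 557·0.00488281 = 2.7197266 V.
V_in − V_rec = -0.00200656 V = -2.007 mV.

-2.007 mV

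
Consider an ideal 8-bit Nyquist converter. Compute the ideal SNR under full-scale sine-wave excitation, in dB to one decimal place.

SNR ≈ 6.02·N + 1.76 dB = 6.02·8 + 1.76 = 49.92 dB.

49.9 dB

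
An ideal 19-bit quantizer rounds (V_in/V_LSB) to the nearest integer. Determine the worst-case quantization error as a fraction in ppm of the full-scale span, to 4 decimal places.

0.9537 ppm

Rounding → worst-case error = ½ LSB = V_FS/2^20, so 1e+06/1048576 = 0.953674 ppm of full scale.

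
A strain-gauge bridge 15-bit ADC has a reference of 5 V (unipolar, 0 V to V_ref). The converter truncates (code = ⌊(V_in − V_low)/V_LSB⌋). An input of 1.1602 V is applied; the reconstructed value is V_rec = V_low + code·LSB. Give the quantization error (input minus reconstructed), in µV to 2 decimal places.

LSB = 5/2^15 = 152.59 µV.
(V_in − V_low)/LSB = (1.1602 − 0)/0.000152588 = 7603.4867 → code 7603 (floor).
Reconstructed: 1.1601257 V.
Difference: 7.42676e-05 V → 74.27 µV.

74.27 µV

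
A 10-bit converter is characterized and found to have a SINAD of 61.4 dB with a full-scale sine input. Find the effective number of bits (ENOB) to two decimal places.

9.91 bits

ENOB = (SINAD − 1.76) / 6.02 = (61.4 − 1.76)/6.02 = 9.907.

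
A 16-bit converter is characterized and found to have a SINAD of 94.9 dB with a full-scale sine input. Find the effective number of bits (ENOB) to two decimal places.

ENOB = (SINAD − 1.76) / 6.02 = (94.9 − 1.76)/6.02 = 15.472.

15.47 bits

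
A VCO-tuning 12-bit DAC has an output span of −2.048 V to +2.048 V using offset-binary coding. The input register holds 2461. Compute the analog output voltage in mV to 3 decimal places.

413.000 mV

LSB = 4.096 V / 2^12 = 1.000 mV.
V_out = (−2.048) + 2461 × 0.001 V = 0.413 V.
= 413.000 mV.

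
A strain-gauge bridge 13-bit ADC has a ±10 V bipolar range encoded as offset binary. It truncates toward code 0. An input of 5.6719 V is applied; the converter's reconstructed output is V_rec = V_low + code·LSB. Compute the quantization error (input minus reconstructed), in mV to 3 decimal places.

0.513 mV

Step size: 20 V ÷ 2^13 = 2.441 mV.
(5.6719 − (−10))/0.00244141 = 6419.2102; ⌊·⌋ gives code 6419.
V_rec = (−10) + 6419·0.00244141 = 5.6713867 V.
Error = 5.6719 − 5.6713867 = 0.000513281 V = 0.513 mV.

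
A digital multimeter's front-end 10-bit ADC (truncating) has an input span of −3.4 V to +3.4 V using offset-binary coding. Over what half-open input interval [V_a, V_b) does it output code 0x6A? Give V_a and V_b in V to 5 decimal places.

LSB = 6.8/2^10 = 6.641 mV.
Code 0x6A = 106 decimal.
V_a = V_low + 106·LSB = -2.69609 V; V_b = V_low + 107·LSB = -2.68945 V.

[-2.69609 V, -2.68945 V)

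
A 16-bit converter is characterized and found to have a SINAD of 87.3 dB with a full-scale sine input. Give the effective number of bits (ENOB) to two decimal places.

14.21 bits

ENOB = (SINAD − 1.76) / 6.02 = (87.3 − 1.76)/6.02 = 14.209.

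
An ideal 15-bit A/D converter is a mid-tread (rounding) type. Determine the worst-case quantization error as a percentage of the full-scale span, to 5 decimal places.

0.00153 %

Rounding → worst-case error = ½ LSB = V_FS/2^16, so 100/65536 = 0.00152588 % of full scale.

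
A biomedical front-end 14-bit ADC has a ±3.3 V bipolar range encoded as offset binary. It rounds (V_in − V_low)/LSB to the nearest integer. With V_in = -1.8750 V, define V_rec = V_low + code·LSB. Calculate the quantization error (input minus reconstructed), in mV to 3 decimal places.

One LSB is 6.6 V / 16384 = 402.83 µV.
(V_in − V_low)/LSB = (-1.8750 − (−3.3))/0.000402832 = 3537.4545 → code 3537 (round).
V_rec = (−3.3) + 3537·0.000402832 = -1.8751831 V.
Error = -1.8750 − (−1.8751831) = 0.000183105 V = 0.183 mV.

0.183 mV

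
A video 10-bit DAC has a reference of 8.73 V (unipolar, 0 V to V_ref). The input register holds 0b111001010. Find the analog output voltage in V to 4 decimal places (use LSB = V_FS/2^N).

LSB = 8.73 V / 2^10 = 8.525 mV.
Code 0b111001010 = 458 decimal.
V_out = 0 + 458 × 0.00852539 V = 3.90463 V.

3.9046 V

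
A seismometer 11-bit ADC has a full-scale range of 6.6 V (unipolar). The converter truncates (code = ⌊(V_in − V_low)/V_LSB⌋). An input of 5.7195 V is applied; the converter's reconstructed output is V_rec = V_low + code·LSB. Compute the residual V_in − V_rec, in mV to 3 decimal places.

2.508 mV

One LSB is 6.6 V / 2048 = 3.223 mV.
(V_in − V_low)/LSB = (5.7195 − 0)/0.00322266 = 1774.7782 → code 1774 (floor).
Code 1774 maps back to 0 + 1774×0.00322266 V = 5.7169922 V.
V_in − V_rec = 0.00250781 V = 2.508 mV.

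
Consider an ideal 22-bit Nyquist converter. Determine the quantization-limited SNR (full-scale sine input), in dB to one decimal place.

SNR ≈ 6.02·N + 1.76 dB = 6.02·22 + 1.76 = 134.20 dB.

134.2 dB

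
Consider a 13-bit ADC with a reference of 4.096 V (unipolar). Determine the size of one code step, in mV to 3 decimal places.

Full-scale span = 4.096 V.
LSB = 4.096 / 2^13 = 4.096 / 8192 = 0.0005 V = 0.500 mV.

0.500 mV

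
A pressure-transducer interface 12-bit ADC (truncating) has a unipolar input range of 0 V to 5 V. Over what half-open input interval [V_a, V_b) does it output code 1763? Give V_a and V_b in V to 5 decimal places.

[2.15210 V, 2.15332 V)

LSB = 5/2^12 = 1.221 mV.
V_a = V_low + 1763·LSB = 2.1521 V; V_b = V_low + 1764·LSB = 2.15332 V.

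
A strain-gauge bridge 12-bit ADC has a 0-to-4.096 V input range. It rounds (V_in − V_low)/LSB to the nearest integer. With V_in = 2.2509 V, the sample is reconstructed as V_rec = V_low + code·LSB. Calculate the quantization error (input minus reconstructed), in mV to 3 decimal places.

-0.100 mV

LSB = 4.096/2^12 = 1.000 mV.
Scaled input = 2250.9000 LSBs, so code = 2251.
Reconstructed: 2.251 V.
Difference: -0.0001 V → -0.100 mV.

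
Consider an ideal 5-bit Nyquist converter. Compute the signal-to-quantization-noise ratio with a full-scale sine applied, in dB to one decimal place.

31.9 dB

SNR ≈ 6.02·N + 1.76 dB = 6.02·5 + 1.76 = 31.86 dB.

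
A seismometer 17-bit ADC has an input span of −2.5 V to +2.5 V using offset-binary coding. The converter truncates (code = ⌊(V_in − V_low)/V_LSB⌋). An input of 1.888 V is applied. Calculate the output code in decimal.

LSB = 5 V / 131072 = 38.15 µV.
(V_in − V_low)/LSB = (1.888 − (−2.5)) / 3.8147e-05 = 115028.787.
⌊·⌋(115028.787) = 115028.

code 115028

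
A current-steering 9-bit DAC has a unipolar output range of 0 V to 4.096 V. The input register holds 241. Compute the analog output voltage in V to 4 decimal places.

LSB = 4.096 V / 2^9 = 8.000 mV.
V_out = 0 + 241 × 0.008 V = 1.928 V.

1.9280 V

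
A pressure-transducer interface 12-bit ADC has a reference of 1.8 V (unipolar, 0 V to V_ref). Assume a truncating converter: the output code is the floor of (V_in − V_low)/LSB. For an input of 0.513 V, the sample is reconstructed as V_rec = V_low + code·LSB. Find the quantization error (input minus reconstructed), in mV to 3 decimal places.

One LSB is 1.8 V / 4096 = 439.45 µV.
(V_in − V_low)/LSB = (0.513 − 0)/0.000439453 = 1167.3600 → code 1167 (floor).
Code 1167 maps back to 0 + 1167×0.000439453 V = 0.5128418 V.
V_in − V_rec = 0.000158203 V = 0.158 mV.

0.158 mV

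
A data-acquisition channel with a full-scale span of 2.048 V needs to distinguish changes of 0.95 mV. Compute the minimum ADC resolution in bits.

Number of steps required ≥ 2.048 V / 0.95 mV = 2155.79.
Need 2^N ≥ 2155.79; 2^11 = 2048, 2^12 = 4096.
Minimum N = 12.

12 bits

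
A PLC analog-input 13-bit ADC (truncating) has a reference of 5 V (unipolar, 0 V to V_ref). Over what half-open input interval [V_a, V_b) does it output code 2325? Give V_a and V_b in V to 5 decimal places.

[1.41907 V, 1.41968 V)

LSB = 5/2^13 = 0.610 mV.
V_a = V_low + 2325·LSB = 1.41907 V; V_b = V_low + 2326·LSB = 1.41968 V.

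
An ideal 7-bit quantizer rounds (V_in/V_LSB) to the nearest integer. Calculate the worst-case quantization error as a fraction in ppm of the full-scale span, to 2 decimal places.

Rounding → worst-case error = ½ LSB = V_FS/2^8, so 1e+06/256 = 3906.25 ppm of full scale.

3906.25 ppm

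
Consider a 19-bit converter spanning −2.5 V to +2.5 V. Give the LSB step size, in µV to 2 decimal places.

9.54 µV

Full-scale span = 5 V.
LSB = 5 / 2^19 = 5 / 524288 = 9.53674e-06 V = 9.54 µV.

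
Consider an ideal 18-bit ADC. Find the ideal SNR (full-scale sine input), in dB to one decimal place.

SNR ≈ 6.02·N + 1.76 dB = 6.02·18 + 1.76 = 110.12 dB.

110.1 dB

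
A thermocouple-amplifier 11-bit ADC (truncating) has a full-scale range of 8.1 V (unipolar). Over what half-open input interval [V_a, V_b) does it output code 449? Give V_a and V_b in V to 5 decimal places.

[1.77583 V, 1.77979 V)

LSB = 8.1/2^11 = 3.955 mV.
V_a = V_low + 449·LSB = 1.77583 V; V_b = V_low + 450·LSB = 1.77979 V.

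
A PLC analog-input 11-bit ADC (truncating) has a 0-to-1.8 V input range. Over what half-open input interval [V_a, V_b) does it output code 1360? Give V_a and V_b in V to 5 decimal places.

LSB = 1.8/2^11 = 0.879 mV.
V_a = V_low + 1360·LSB = 1.19531 V; V_b = V_low + 1361·LSB = 1.19619 V.

[1.19531 V, 1.19619 V)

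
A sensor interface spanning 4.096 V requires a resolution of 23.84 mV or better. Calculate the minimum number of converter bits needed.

Number of steps required ≥ 4.096 V / 23.84 mV = 171.81.
Need 2^N ≥ 171.81; 2^7 = 128, 2^8 = 256.
Minimum N = 8.

8 bits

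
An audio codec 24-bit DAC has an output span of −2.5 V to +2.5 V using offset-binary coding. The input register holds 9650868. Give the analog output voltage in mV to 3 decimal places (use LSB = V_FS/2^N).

376.183 mV

LSB = 5 V / 2^24 = 0.30 µV.
V_out = (−2.5) + 9650868 × 2.98023e-07 V = 0.376183 V.
= 376.183 mV.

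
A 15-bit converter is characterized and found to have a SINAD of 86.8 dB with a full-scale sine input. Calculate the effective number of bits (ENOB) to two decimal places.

ENOB = (SINAD − 1.76) / 6.02 = (86.8 − 1.76)/6.02 = 14.126.

14.13 bits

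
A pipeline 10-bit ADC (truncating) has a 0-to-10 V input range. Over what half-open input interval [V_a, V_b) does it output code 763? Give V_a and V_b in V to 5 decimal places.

LSB = 10/2^10 = 9.766 mV.
V_a = V_low + 763·LSB = 7.45117 V; V_b = V_low + 764·LSB = 7.46094 V.

[7.45117 V, 7.46094 V)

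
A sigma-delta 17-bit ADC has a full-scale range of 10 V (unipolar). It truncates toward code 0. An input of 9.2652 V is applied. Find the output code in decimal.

With 131072 levels over 10 V, one step is 76.29 µV.
Input sits at 121440.829 steps above V_low.
⌊·⌋(121440.829) = 121440.

code 121440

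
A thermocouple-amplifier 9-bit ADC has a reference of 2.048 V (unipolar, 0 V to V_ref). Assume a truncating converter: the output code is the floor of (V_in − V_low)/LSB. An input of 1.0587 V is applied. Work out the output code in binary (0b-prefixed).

Full-scale span = 2.048 V; LSB = 2.048/2^9 = 4.000 mV.
(1.0587 − 0) / 0.004 = 264.675 LSBs.
So the output code is 264.
In binary (0b-prefixed): 0b100001000.

code 0b100001000 (decimal 264)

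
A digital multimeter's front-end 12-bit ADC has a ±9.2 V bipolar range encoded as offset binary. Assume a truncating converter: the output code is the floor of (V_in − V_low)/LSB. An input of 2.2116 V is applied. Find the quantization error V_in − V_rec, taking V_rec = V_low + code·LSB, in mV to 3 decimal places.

1.444 mV

One LSB is 18.4 V / 4096 = 4.492 mV.
Scaled input = 2540.3214 LSBs, so code = 2540.
Reconstructed: 2.2101562 V.
Difference: 0.00144375 V → 1.444 mV.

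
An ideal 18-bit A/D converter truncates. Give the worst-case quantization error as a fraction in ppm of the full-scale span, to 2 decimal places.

Truncating → worst-case error = 1 LSB = V_FS/2^18, so 1e+06/262144 = 3.8147 ppm of full scale.

3.81 ppm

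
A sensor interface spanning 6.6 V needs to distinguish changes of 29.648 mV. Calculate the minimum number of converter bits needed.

8 bits

Number of steps required ≥ 6.6 V / 29.648 mV = 222.61.
Need 2^N ≥ 222.61; 2^7 = 128, 2^8 = 256.
Minimum N = 8.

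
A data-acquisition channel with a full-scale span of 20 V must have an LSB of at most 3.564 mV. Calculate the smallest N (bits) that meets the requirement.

Number of steps required ≥ 20 V / 3.564 mV = 5611.67.
Need 2^N ≥ 5611.67; 2^12 = 4096, 2^13 = 8192.
Minimum N = 13.

13 bits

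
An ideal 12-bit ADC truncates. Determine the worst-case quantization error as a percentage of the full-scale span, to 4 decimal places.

Truncating → worst-case error = 1 LSB = V_FS/2^12, so 100/4096 = 0.0244141 % of full scale.

0.0244 %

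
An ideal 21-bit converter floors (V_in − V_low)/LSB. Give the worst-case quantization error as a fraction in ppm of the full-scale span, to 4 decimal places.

Truncating → worst-case error = 1 LSB = V_FS/2^21, so 1e+06/2097152 = 0.476837 ppm of full scale.

0.4768 ppm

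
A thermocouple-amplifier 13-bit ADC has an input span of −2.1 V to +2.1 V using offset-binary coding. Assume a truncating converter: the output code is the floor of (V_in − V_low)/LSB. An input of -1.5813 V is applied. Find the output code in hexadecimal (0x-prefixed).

Full-scale span = 4.2 V; LSB = 4.2/2^13 = 0.513 mV.
(-1.5813 − (−2.1)) / 0.000512695 = 1011.712 LSBs.
Floor → code 1011.
In hexadecimal (0x-prefixed): 0x3F3.

code 0x3F3 (decimal 1011)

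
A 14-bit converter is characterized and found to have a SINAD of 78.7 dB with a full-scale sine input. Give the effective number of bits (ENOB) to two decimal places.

12.78 bits

ENOB = (SINAD − 1.76) / 6.02 = (78.7 − 1.76)/6.02 = 12.781.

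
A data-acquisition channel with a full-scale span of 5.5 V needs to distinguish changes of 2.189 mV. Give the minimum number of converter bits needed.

Number of steps required ≥ 5.5 V / 2.189 mV = 2512.56.
Need 2^N ≥ 2512.56; 2^11 = 2048, 2^12 = 4096.
Minimum N = 12.

12 bits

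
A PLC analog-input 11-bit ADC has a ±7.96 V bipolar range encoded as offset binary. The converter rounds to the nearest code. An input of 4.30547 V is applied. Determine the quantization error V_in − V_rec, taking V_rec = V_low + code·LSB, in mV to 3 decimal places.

LSB = 15.92/2^11 = 7.773 mV.
(4.30547 − (−7.96))/0.00777344 = 1577.8695; round gives code 1578.
Code 1578 maps back to (−7.96) + 1578×0.00777344 V = 4.3064844 V.
V_in − V_rec = -0.00101438 V = -1.014 mV.

-1.014 mV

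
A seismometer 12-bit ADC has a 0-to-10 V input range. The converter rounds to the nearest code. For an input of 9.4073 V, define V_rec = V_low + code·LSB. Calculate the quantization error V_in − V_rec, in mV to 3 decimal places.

0.562 mV

Step size: 10 V ÷ 2^12 = 2.441 mV.
(9.4073 − 0)/0.00244141 = 3853.2301; round gives code 3853.
Reconstructed: 9.4067383 V.
V_in − V_rec = 0.000561719 V = 0.562 mV.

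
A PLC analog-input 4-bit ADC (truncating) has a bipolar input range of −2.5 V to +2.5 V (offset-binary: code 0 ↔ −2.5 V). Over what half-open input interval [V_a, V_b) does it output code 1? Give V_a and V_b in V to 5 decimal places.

LSB = 5/2^4 = 312.500 mV.
V_a = V_low + 1·LSB = -2.1875 V; V_b = V_low + 2·LSB = -1.875 V.

[-2.18750 V, -1.87500 V)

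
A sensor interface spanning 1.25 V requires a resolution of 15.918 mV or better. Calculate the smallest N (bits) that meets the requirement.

7 bits

Number of steps required ≥ 1.25 V / 15.918 mV = 78.53.
Need 2^N ≥ 78.53; 2^6 = 64, 2^7 = 128.
Minimum N = 7.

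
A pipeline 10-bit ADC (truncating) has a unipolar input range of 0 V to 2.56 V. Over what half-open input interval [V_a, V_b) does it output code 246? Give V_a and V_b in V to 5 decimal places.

LSB = 2.56/2^10 = 2.500 mV.
V_a = V_low + 246·LSB = 0.615 V; V_b = V_low + 247·LSB = 0.6175 V.

[0.61500 V, 0.61750 V)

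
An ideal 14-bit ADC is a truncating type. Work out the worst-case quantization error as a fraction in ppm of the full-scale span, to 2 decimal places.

Truncating → worst-case error = 1 LSB = V_FS/2^14, so 1e+06/16384 = 61.0352 ppm of full scale.

61.04 ppm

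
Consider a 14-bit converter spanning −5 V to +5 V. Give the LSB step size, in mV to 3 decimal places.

Full-scale span = 10 V.
LSB = 10 / 2^14 = 10 / 16384 = 0.000610352 V = 0.610 mV.

0.610 mV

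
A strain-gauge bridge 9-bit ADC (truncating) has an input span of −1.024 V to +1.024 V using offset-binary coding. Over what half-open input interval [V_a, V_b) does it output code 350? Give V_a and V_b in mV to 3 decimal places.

[376.000 mV, 380.000 mV)

LSB = 2.048/2^9 = 4.000 mV.
V_a = V_low + 350·LSB = 0.376 V; V_b = V_low + 351·LSB = 0.38 V.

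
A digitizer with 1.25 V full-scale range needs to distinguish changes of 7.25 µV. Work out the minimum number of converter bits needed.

Number of steps required ≥ 1.25 V / 7.25 µV = 172413.79.
Need 2^N ≥ 172413.79; 2^17 = 131072, 2^18 = 262144.
Minimum N = 18.

18 bits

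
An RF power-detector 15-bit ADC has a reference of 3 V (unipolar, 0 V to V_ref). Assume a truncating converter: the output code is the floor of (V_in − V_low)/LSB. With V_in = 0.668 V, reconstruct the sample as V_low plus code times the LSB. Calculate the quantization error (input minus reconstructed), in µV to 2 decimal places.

31.25 µV

LSB = 3/2^15 = 91.55 µV.
(V_in − V_low)/LSB = (0.668 − 0)/9.15527e-05 = 7296.3413 → code 7296 (floor).
V_rec = 0 + 7296·9.15527e-05 = 0.66796875 V.
V_in − V_rec = 3.125e-05 V = 31.25 µV.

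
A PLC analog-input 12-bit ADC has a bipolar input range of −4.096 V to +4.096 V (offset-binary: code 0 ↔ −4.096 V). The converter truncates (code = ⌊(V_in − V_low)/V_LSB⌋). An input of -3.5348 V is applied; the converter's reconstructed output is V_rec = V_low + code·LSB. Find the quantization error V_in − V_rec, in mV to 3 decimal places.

1.200 mV

LSB = 8.192/2^12 = 2.000 mV.
Scaled input = 280.6000 LSBs, so code = 280.
Code 280 maps back to (−4.096) + 280×0.002 V = -3.536 V.
V_in − V_rec = 0.0012 V = 1.200 mV.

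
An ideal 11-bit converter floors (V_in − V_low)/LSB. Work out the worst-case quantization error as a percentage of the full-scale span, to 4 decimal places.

Truncating → worst-case error = 1 LSB = V_FS/2^11, so 100/2048 = 0.0488281 % of full scale.

0.0488 %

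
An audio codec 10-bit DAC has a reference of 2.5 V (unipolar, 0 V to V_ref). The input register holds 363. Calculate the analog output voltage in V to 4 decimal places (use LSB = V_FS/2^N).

0.8862 V

LSB = 2.5 V / 2^10 = 2.441 mV.
V_out = 0 + 363 × 0.00244141 V = 0.88623 V.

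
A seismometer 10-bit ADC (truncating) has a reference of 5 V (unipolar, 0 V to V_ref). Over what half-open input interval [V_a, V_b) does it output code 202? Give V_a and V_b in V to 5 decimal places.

LSB = 5/2^10 = 4.883 mV.
V_a = V_low + 202·LSB = 0.986328 V; V_b = V_low + 203·LSB = 0.991211 V.

[0.98633 V, 0.99121 V)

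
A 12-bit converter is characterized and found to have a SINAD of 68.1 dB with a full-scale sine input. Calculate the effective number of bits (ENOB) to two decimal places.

ENOB = (SINAD − 1.76) / 6.02 = (68.1 − 1.76)/6.02 = 11.020.

11.02 bits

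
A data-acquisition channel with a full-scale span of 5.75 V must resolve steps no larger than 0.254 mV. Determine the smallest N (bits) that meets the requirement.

15 bits

Number of steps required ≥ 5.75 V / 0.254 mV = 22637.80.
Need 2^N ≥ 22637.80; 2^14 = 16384, 2^15 = 32768.
Minimum N = 15.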